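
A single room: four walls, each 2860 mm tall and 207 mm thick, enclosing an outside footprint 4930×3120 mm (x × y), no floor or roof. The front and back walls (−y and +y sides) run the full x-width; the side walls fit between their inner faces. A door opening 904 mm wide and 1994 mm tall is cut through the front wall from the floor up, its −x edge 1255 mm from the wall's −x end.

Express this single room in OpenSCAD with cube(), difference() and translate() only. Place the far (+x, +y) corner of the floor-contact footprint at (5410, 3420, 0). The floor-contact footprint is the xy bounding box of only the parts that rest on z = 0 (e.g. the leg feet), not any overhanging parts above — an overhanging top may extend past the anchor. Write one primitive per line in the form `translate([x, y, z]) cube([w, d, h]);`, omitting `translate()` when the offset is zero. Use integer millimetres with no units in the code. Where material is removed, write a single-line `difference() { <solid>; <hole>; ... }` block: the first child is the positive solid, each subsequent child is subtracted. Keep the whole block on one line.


difference() { translate([480, 300, 0]) cube([4930, 207, 2860]); translate([1735, 300, 0]) cube([904, 207, 1994]); }
translate([480, 3213, 0]) cube([4930, 207, 2860]);
translate([480, 507, 0]) cube([207, 2706, 2860]);
translate([5203, 507, 0]) cube([207, 2706, 2860]);


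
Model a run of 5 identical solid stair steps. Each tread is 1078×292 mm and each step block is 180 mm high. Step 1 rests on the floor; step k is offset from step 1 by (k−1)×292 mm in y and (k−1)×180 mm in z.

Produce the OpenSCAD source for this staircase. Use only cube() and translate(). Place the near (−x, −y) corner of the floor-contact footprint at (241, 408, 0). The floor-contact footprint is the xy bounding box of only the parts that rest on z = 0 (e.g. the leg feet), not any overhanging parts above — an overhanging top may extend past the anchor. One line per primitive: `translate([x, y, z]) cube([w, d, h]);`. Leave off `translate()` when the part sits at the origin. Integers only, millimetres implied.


translate([241, 408, 0]) cube([1078, 292, 180]);
translate([241, 700, 180]) cube([1078, 292, 180]);
translate([241, 992, 360]) cube([1078, 292, 180]);
translate([241, 1284, 540]) cube([1078, 292, 180]);
translate([241, 1576, 720]) cube([1078, 292, 180]);


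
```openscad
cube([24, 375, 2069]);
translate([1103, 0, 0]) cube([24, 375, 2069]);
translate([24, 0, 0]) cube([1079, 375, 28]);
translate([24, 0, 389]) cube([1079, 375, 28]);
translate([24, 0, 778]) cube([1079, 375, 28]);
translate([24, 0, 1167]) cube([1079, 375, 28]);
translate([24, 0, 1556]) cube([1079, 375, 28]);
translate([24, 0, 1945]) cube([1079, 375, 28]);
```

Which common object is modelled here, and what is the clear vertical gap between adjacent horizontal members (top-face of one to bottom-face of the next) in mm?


A bookshelf. The clear shelf gap is 361 mm.

Two tall side panels with 6 horizontal boards between them — a bookshelf. The first two shelf undersides are at z = 0 and z = 389; with shelf thickness 28, the clear gap is 389 − 0 − 28 = 361 mm.


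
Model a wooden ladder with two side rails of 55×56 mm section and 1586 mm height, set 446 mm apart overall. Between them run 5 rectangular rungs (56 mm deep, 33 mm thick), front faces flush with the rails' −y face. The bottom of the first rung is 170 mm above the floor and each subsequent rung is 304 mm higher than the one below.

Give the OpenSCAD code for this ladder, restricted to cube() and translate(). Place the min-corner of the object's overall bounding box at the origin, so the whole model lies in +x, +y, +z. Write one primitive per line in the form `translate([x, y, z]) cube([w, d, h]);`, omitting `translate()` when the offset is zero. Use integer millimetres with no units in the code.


// rung span = 446 - 2*55 = 336
// rung[k] z = 170 + k*304
cube([55, 56, 1586]);
translate([391, 0, 0]) cube([55, 56, 1586]);
translate([55, 0, 170]) cube([336, 56, 33]);
translate([55, 0, 474]) cube([336, 56, 33]);
translate([55, 0, 778]) cube([336, 56, 33]);
translate([55, 0, 1082]) cube([336, 56, 33]);
translate([55, 0, 1386]) cube([336, 56, 33]);


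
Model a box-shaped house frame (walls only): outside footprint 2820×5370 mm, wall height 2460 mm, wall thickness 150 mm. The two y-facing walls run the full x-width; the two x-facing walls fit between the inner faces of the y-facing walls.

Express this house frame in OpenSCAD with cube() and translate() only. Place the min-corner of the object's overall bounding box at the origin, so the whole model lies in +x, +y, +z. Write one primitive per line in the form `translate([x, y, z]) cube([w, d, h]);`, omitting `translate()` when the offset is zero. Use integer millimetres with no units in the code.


cube([2820, 150, 2460]);
translate([0, 5220, 0]) cube([2820, 150, 2460]);
translate([0, 150, 0]) cube([150, 5070, 2460]);
translate([2670, 150, 0]) cube([150, 5070, 2460]);


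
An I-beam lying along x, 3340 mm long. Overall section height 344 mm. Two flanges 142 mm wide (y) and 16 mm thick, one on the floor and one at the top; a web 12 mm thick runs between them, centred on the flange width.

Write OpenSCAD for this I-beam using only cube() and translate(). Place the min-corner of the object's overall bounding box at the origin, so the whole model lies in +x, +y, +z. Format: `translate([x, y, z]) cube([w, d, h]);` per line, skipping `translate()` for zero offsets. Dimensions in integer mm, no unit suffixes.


cube([3340, 142, 16]);
translate([0, 65, 16]) cube([3340, 12, 312]);
translate([0, 0, 328]) cube([3340, 142, 16]);


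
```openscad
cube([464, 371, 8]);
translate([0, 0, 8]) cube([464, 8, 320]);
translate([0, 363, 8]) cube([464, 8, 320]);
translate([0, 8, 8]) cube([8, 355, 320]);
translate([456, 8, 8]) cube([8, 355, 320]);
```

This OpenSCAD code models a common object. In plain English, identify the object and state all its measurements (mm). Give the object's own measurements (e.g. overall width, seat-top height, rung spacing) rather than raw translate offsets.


An open-topped rectangular box: outside dimensions 464×371×328 mm, with a uniform wall and base thickness of 8 mm. The base is a full 464×371 slab on the floor; four walls sit on top of the base. The front and back walls (the −y and +y sides) span the full width; the two side walls fit between them.


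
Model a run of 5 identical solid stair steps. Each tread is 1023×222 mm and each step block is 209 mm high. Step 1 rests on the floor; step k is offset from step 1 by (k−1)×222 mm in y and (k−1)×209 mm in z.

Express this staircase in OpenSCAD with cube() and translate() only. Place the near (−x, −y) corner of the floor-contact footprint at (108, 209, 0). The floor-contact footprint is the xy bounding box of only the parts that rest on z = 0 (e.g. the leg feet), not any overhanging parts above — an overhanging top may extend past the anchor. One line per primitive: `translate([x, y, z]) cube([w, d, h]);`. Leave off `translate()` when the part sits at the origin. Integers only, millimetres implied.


translate([108, 209, 0]) cube([1023, 222, 209]);
translate([108, 431, 209]) cube([1023, 222, 209]);
translate([108, 653, 418]) cube([1023, 222, 209]);
translate([108, 875, 627]) cube([1023, 222, 209]);
translate([108, 1097, 836]) cube([1023, 222, 209]);


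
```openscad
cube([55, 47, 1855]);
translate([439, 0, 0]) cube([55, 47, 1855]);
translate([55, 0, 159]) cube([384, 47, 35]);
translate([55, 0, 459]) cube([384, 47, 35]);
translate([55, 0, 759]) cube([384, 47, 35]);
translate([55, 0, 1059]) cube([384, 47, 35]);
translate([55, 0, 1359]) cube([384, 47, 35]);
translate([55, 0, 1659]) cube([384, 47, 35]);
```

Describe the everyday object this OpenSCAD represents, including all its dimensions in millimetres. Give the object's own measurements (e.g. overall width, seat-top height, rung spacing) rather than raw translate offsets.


A straight ladder. Two 55×47 mm vertical rails, 1855 mm tall, stand 494 mm apart (outside-to-outside) with their front faces coplanar on the −y side. 6 rungs, each 47 mm deep and 35 mm tall, span between the inner faces of the rails, front faces flush with the rails. The lowest rung's underside is at z = 159 mm and rungs are spaced 300 mm apart (underside to underside).


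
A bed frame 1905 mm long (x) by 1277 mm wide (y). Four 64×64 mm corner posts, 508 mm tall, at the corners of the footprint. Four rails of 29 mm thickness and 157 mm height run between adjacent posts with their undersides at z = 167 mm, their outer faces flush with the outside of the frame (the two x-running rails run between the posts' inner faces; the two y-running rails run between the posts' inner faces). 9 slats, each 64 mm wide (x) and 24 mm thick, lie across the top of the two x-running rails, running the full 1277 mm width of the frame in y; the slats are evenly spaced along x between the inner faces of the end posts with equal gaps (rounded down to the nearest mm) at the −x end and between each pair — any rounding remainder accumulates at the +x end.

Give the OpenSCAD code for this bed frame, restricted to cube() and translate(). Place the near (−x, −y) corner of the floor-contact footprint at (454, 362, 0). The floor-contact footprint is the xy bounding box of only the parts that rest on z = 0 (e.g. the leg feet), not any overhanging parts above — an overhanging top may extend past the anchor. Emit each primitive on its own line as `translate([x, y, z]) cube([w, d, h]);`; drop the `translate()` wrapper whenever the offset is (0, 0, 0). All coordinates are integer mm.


translate([454, 362, 0]) cube([64, 64, 508]);
translate([454, 1575, 0]) cube([64, 64, 508]);
translate([2295, 362, 0]) cube([64, 64, 508]);
translate([2295, 1575, 0]) cube([64, 64, 508]);
translate([518, 362, 167]) cube([1777, 29, 157]);
translate([518, 1610, 167]) cube([1777, 29, 157]);
translate([454, 426, 167]) cube([29, 1149, 157]);
translate([2330, 426, 167]) cube([29, 1149, 157]);
translate([638, 362, 324]) cube([64, 1277, 24]);
translate([822, 362, 324]) cube([64, 1277, 24]);
translate([1006, 362, 324]) cube([64, 1277, 24]);
translate([1190, 362, 324]) cube([64, 1277, 24]);
translate([1374, 362, 324]) cube([64, 1277, 24]);
translate([1558, 362, 324]) cube([64, 1277, 24]);
translate([1742, 362, 324]) cube([64, 1277, 24]);
translate([1926, 362, 324]) cube([64, 1277, 24]);
translate([2110, 362, 324]) cube([64, 1277, 24]);


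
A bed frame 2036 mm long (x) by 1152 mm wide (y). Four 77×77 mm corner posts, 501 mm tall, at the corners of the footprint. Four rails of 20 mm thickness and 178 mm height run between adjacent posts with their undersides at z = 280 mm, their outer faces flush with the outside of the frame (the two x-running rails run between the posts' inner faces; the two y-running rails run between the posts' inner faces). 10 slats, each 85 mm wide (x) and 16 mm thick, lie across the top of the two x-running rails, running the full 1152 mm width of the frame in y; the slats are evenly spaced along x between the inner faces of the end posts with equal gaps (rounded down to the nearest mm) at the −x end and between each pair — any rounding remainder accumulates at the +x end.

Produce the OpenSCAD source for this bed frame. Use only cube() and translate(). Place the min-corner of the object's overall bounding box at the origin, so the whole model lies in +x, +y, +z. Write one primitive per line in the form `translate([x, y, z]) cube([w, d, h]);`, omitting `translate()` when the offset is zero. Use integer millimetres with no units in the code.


cube([77, 77, 501]);
translate([0, 1075, 0]) cube([77, 77, 501]);
translate([1959, 0, 0]) cube([77, 77, 501]);
translate([1959, 1075, 0]) cube([77, 77, 501]);
translate([77, 0, 280]) cube([1882, 20, 178]);
translate([77, 1132, 280]) cube([1882, 20, 178]);
translate([0, 77, 280]) cube([20, 998, 178]);
translate([2016, 77, 280]) cube([20, 998, 178]);
translate([170, 0, 458]) cube([85, 1152, 16]);
translate([348, 0, 458]) cube([85, 1152, 16]);
translate([526, 0, 458]) cube([85, 1152, 16]);
translate([704, 0, 458]) cube([85, 1152, 16]);
translate([882, 0, 458]) cube([85, 1152, 16]);
translate([1060, 0, 458]) cube([85, 1152, 16]);
translate([1238, 0, 458]) cube([85, 1152, 16]);
translate([1416, 0, 458]) cube([85, 1152, 16]);
translate([1594, 0, 458]) cube([85, 1152, 16]);
translate([1772, 0, 458]) cube([85, 1152, 16]);


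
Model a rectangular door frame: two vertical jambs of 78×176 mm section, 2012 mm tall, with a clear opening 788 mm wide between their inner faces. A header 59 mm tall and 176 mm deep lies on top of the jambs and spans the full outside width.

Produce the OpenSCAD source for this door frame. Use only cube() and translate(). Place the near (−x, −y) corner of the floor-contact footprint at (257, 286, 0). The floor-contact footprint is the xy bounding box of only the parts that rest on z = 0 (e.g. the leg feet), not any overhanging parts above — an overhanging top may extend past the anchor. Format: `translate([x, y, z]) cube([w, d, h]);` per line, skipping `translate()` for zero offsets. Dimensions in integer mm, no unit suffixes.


translate([257, 286, 0]) cube([78, 176, 2012]);
translate([1123, 286, 0]) cube([78, 176, 2012]);
translate([257, 286, 2012]) cube([944, 176, 59]);


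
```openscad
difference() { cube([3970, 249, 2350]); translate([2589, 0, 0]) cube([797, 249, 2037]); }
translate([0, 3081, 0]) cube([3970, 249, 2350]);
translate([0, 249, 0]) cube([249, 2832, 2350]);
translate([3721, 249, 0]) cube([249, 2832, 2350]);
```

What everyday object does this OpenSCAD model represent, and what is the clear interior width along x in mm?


A single room. The interior width is 3472 mm.

Four walls enclosing a rectangle with a door in the front wall — a room. Outside width 3970 minus two 249 mm walls gives 3472 mm.


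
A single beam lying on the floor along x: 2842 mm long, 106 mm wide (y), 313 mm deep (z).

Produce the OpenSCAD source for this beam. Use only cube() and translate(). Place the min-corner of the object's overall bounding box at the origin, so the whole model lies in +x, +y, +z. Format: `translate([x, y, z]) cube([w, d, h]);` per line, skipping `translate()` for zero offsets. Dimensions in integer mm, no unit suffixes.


cube([2842, 106, 313]);


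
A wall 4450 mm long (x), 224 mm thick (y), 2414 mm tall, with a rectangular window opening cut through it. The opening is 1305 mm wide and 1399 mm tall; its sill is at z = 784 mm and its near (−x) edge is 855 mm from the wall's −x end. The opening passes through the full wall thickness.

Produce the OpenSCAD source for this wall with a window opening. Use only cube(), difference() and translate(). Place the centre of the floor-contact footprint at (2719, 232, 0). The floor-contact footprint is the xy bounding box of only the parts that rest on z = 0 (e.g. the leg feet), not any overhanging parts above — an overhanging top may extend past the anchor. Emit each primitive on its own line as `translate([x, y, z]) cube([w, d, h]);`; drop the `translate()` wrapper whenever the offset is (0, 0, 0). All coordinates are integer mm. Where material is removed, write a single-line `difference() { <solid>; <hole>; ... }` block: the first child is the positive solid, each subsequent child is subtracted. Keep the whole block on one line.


difference() { translate([494, 120, 0]) cube([4450, 224, 2414]); translate([1349, 120, 784]) cube([1305, 224, 1399]); }


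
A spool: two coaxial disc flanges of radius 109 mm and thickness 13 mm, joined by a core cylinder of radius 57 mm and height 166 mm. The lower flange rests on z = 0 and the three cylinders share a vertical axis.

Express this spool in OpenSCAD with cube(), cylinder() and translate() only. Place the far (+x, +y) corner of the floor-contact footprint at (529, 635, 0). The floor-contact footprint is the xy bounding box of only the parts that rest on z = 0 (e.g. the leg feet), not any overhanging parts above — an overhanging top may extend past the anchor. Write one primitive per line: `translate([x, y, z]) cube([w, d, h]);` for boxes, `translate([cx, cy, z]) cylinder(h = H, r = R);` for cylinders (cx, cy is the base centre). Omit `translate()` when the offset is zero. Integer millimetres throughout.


translate([420, 526, 0]) cylinder(h = 13, r = 109);
translate([420, 526, 13]) cylinder(h = 166, r = 57);
translate([420, 526, 179]) cylinder(h = 13, r = 109);


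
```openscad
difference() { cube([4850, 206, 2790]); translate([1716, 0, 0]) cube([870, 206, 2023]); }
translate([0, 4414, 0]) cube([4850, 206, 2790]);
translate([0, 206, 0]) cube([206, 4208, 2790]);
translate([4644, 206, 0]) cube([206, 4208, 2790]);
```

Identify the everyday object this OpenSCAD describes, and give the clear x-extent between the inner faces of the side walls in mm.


A single room. The interior width is 4438 mm.

Four walls enclosing a rectangle with a door in the front wall — a room. Outside width 4850 minus two 206 mm walls gives 4438 mm.


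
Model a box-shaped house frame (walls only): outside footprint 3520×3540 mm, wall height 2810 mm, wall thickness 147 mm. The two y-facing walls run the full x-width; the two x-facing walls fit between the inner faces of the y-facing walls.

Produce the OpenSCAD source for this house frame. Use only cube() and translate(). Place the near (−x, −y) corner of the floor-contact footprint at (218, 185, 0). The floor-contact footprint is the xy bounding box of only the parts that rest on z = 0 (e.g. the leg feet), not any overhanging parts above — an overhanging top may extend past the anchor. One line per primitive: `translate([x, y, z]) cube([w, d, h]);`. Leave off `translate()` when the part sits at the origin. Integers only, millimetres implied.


translate([218, 185, 0]) cube([3520, 147, 2810]);
translate([218, 3578, 0]) cube([3520, 147, 2810]);
translate([218, 332, 0]) cube([147, 3246, 2810]);
translate([3591, 332, 0]) cube([147, 3246, 2810]);


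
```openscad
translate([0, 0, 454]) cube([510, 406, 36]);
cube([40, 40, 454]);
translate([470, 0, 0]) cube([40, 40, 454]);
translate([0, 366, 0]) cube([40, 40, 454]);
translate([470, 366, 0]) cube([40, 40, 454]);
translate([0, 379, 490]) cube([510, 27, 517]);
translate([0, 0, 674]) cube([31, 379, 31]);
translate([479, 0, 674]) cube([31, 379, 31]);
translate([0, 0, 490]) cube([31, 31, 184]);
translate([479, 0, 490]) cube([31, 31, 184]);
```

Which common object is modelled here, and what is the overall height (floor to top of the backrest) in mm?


A chair. The overall height is 1007 mm.

A slab on four corner posts with a tall panel at the back — a chair. The seat slab sits at z = 454 with thickness 36, and the 517 mm backrest starts at the seat top, so the overall height is 454 + 36 + 517 = 1007 mm.


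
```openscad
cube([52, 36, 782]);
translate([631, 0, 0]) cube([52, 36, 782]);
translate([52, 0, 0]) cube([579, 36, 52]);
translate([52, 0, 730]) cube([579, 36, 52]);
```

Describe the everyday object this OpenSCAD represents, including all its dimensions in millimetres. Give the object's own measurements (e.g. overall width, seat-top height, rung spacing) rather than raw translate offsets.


A rectangular picture frame lying in the x–z plane (depth along y). The opening is 579 mm wide (x) by 678 mm tall (z), surrounded by a border 52 mm wide on all four sides. The frame is 36 mm deep and is made of two full-height vertical stiles with two horizontal rails fitted between them.


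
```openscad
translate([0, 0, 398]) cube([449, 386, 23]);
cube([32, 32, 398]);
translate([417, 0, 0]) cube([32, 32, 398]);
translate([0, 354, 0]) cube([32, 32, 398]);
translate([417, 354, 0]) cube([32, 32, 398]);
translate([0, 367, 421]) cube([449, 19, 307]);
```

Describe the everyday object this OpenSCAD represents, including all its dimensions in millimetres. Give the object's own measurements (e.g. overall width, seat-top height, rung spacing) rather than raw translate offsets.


A chair. The seat is a 449×386×23 mm slab with its top at z = 421 mm, on four 32×32 mm corner legs (flush with the seat edges, standing on z = 0). A flat backrest 19 mm thick, 307 mm tall, spans the full seat width and rises from the seat top along its +y edge, rear face flush with the rear of the seat.


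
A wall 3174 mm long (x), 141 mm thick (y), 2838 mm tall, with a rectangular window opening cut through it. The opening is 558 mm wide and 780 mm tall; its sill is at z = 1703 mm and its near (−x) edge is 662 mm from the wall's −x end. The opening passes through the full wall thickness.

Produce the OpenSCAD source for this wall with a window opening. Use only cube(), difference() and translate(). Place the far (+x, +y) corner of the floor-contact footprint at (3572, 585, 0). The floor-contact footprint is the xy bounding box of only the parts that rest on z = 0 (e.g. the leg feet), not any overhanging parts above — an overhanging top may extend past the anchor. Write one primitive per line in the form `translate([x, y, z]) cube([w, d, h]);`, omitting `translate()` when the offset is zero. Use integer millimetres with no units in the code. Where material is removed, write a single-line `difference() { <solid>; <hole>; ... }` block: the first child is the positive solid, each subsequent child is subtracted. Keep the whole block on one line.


difference() { translate([398, 444, 0]) cube([3174, 141, 2838]); translate([1060, 444, 1703]) cube([558, 141, 780]); }


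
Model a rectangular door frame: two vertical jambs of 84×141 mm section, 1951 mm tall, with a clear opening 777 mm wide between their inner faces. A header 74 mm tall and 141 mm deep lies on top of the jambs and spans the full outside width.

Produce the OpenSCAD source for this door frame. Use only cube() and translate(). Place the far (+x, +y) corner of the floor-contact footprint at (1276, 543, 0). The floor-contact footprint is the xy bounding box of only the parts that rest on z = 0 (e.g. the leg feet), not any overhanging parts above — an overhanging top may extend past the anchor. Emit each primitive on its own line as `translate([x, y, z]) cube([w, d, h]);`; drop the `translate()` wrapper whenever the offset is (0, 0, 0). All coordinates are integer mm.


translate([331, 402, 0]) cube([84, 141, 1951]);
translate([1192, 402, 0]) cube([84, 141, 1951]);
translate([331, 402, 1951]) cube([945, 141, 74]);


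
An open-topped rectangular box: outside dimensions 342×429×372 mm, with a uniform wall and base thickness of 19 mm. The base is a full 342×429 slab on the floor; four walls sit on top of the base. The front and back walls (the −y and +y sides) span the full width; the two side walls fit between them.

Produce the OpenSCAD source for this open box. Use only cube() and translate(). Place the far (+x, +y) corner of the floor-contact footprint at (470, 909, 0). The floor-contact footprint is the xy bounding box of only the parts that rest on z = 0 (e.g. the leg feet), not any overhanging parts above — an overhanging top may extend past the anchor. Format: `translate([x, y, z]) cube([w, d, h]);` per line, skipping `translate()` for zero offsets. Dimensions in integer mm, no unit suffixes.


translate([128, 480, 0]) cube([342, 429, 19]);
translate([128, 480, 19]) cube([342, 19, 353]);
translate([128, 890, 19]) cube([342, 19, 353]);
translate([128, 499, 19]) cube([19, 391, 353]);
translate([451, 499, 19]) cube([19, 391, 353]);


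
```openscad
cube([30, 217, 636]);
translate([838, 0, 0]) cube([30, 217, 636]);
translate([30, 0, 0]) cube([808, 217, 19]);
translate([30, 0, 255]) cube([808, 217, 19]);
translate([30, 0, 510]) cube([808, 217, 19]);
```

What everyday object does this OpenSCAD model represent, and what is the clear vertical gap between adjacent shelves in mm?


A bookshelf. The clear shelf gap is 236 mm.

Two tall side panels with 3 horizontal boards between them — a bookshelf. The first two shelf undersides are at z = 0 and z = 255; with shelf thickness 19, the clear gap is 255 − 0 − 19 = 236 mm.


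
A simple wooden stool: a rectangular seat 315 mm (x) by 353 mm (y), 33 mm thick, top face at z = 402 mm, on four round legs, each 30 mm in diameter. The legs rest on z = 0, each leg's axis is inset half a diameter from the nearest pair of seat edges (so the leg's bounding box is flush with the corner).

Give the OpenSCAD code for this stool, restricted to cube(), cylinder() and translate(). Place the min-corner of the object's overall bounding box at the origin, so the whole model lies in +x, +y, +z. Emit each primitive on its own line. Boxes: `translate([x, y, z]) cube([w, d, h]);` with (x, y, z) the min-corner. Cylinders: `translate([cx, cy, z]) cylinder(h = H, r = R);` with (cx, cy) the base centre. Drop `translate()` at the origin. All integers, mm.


translate([0, 0, 369]) cube([315, 353, 33]);
translate([15, 15, 0]) cylinder(h = 369, r = 15);
translate([300, 15, 0]) cylinder(h = 369, r = 15);
translate([15, 338, 0]) cylinder(h = 369, r = 15);
translate([300, 338, 0]) cylinder(h = 369, r = 15);


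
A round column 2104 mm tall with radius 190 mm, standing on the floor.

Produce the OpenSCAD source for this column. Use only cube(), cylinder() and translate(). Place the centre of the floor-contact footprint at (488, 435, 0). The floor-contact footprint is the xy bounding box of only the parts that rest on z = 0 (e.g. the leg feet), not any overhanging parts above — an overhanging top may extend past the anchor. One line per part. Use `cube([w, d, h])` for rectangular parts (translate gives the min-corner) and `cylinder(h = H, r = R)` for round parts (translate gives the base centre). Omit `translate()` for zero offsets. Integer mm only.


translate([488, 435, 0]) cylinder(h = 2104, r = 190);


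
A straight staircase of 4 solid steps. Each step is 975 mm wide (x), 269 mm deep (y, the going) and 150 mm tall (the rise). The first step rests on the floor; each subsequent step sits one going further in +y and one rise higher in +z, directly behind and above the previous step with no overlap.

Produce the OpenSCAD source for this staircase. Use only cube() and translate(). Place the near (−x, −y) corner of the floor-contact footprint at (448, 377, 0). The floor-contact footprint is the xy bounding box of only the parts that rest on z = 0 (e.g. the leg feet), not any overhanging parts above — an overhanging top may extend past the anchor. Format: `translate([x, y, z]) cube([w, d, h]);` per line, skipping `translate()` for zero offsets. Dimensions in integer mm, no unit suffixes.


translate([448, 377, 0]) cube([975, 269, 150]);
translate([448, 646, 150]) cube([975, 269, 150]);
translate([448, 915, 300]) cube([975, 269, 150]);
translate([448, 1184, 450]) cube([975, 269, 150]);


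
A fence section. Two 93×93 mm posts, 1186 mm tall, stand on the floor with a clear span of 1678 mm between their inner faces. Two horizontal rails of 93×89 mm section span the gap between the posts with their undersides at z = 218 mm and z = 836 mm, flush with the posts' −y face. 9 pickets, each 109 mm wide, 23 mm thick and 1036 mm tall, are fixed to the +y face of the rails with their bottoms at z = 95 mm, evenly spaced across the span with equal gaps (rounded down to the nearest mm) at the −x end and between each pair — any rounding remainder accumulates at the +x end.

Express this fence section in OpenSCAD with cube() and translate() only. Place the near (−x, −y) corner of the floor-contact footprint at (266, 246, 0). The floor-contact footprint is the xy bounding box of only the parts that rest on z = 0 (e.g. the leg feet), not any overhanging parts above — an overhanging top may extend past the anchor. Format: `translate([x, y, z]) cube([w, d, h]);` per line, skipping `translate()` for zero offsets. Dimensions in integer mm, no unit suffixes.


translate([266, 246, 0]) cube([93, 93, 1186]);
translate([2037, 246, 0]) cube([93, 93, 1186]);
translate([359, 246, 218]) cube([1678, 93, 89]);
translate([359, 246, 836]) cube([1678, 93, 89]);
translate([428, 339, 95]) cube([109, 23, 1036]);
translate([606, 339, 95]) cube([109, 23, 1036]);
translate([784, 339, 95]) cube([109, 23, 1036]);
translate([962, 339, 95]) cube([109, 23, 1036]);
translate([1140, 339, 95]) cube([109, 23, 1036]);
translate([1318, 339, 95]) cube([109, 23, 1036]);
translate([1496, 339, 95]) cube([109, 23, 1036]);
translate([1674, 339, 95]) cube([109, 23, 1036]);
translate([1852, 339, 95]) cube([109, 23, 1036]);


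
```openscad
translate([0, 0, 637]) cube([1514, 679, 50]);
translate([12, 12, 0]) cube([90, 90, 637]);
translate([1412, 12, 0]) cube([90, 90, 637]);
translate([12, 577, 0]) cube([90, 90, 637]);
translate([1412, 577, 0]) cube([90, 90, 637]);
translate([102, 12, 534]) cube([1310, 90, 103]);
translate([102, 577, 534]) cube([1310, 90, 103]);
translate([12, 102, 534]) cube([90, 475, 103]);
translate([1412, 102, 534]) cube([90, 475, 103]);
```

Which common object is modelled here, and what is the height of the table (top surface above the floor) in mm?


A table. The table height is 687 mm.

A 1514×679×50 slab sits at z = 637 on four 90 mm square posts — a table. The top surface is at 637 + 50 = 687 mm.


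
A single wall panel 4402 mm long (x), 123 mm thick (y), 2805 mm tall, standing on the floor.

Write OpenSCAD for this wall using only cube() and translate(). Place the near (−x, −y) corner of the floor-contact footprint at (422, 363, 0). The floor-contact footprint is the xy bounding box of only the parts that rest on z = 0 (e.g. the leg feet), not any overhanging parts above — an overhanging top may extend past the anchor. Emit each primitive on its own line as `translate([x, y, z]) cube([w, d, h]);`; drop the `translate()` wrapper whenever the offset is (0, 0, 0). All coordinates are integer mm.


translate([422, 363, 0]) cube([4402, 123, 2805]);


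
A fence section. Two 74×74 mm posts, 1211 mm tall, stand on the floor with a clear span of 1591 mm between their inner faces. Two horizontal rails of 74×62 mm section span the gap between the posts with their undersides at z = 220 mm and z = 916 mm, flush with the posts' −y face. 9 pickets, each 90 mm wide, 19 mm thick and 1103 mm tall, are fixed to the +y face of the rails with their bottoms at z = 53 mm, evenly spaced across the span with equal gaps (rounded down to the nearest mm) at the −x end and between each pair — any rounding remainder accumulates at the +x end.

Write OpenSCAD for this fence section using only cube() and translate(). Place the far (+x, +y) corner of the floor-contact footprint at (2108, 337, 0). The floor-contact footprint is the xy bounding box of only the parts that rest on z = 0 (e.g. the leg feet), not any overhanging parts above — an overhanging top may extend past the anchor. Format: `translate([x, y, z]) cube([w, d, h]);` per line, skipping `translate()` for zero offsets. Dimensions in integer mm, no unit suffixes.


translate([369, 263, 0]) cube([74, 74, 1211]);
translate([2034, 263, 0]) cube([74, 74, 1211]);
translate([443, 263, 220]) cube([1591, 74, 62]);
translate([443, 263, 916]) cube([1591, 74, 62]);
translate([521, 337, 53]) cube([90, 19, 1103]);
translate([689, 337, 53]) cube([90, 19, 1103]);
translate([857, 337, 53]) cube([90, 19, 1103]);
translate([1025, 337, 53]) cube([90, 19, 1103]);
translate([1193, 337, 53]) cube([90, 19, 1103]);
translate([1361, 337, 53]) cube([90, 19, 1103]);
translate([1529, 337, 53]) cube([90, 19, 1103]);
translate([1697, 337, 53]) cube([90, 19, 1103]);
translate([1865, 337, 53]) cube([90, 19, 1103]);


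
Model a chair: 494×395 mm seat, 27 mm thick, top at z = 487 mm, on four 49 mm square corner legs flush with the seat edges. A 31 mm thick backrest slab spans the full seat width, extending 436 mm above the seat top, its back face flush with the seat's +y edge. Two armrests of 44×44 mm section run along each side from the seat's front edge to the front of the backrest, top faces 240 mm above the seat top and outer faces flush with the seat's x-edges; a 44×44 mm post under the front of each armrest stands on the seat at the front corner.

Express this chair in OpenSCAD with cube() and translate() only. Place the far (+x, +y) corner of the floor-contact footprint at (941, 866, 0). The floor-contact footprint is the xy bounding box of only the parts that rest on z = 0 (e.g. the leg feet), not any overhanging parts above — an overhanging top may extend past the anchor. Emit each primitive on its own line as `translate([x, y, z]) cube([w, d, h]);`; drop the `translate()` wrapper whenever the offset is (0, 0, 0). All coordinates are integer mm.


translate([447, 471, 460]) cube([494, 395, 27]);
translate([447, 471, 0]) cube([49, 49, 460]);
translate([892, 471, 0]) cube([49, 49, 460]);
translate([447, 817, 0]) cube([49, 49, 460]);
translate([892, 817, 0]) cube([49, 49, 460]);
translate([447, 835, 487]) cube([494, 31, 436]);
translate([447, 471, 683]) cube([44, 364, 44]);
translate([897, 471, 683]) cube([44, 364, 44]);
translate([447, 471, 487]) cube([44, 44, 196]);
translate([897, 471, 487]) cube([44, 44, 196]);


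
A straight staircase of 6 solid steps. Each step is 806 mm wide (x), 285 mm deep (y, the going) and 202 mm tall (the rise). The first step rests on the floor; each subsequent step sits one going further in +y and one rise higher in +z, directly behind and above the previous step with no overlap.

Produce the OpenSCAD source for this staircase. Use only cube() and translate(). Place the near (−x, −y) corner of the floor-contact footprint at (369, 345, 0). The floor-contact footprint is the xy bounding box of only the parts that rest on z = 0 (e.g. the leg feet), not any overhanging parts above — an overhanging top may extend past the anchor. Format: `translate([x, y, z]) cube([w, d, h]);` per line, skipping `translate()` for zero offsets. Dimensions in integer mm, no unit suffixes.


translate([369, 345, 0]) cube([806, 285, 202]);
translate([369, 630, 202]) cube([806, 285, 202]);
translate([369, 915, 404]) cube([806, 285, 202]);
translate([369, 1200, 606]) cube([806, 285, 202]);
translate([369, 1485, 808]) cube([806, 285, 202]);
translate([369, 1770, 1010]) cube([806, 285, 202]);


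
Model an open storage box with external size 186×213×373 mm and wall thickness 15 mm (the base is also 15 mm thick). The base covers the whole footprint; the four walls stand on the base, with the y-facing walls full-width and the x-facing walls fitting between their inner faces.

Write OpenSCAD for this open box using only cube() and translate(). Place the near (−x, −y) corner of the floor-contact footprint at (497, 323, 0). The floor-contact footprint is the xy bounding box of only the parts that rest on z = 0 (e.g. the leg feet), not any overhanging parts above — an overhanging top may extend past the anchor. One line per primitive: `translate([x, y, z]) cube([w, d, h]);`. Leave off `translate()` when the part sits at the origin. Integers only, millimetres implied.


translate([497, 323, 0]) cube([186, 213, 15]);
translate([497, 323, 15]) cube([186, 15, 358]);
translate([497, 521, 15]) cube([186, 15, 358]);
translate([497, 338, 15]) cube([15, 183, 358]);
translate([668, 338, 15]) cube([15, 183, 358]);


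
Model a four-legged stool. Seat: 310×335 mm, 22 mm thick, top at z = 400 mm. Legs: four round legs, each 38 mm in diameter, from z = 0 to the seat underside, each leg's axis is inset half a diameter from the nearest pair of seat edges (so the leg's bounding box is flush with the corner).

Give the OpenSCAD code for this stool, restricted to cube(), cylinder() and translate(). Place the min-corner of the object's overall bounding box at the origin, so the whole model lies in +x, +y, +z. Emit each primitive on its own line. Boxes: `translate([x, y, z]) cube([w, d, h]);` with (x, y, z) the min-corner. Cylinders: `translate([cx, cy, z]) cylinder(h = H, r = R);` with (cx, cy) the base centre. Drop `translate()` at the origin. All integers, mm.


translate([0, 0, 378]) cube([310, 335, 22]);
translate([19, 19, 0]) cylinder(h = 378, r = 19);
translate([291, 19, 0]) cylinder(h = 378, r = 19);
translate([19, 316, 0]) cylinder(h = 378, r = 19);
translate([291, 316, 0]) cylinder(h = 378, r = 19);


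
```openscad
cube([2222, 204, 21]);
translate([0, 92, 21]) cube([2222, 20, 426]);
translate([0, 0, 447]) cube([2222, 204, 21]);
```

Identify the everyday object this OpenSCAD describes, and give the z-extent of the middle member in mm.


An I-beam. The web height is 426 mm.

Two wide flanges with a thin centred web — an I-beam. Overall 468 mm minus two 21 mm flanges gives a web of 468 − 2·21 = 426 mm.


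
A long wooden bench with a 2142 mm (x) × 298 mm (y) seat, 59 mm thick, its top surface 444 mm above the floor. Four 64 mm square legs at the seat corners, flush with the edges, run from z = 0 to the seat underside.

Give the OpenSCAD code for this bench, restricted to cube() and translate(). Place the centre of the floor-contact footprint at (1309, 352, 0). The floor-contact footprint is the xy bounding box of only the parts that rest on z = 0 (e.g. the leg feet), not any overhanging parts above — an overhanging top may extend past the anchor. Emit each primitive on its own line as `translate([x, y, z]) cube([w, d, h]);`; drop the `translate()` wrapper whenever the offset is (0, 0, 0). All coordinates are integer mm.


translate([238, 203, 385]) cube([2142, 298, 59]);
translate([238, 203, 0]) cube([64, 64, 385]);
translate([238, 437, 0]) cube([64, 64, 385]);
translate([2316, 203, 0]) cube([64, 64, 385]);
translate([2316, 437, 0]) cube([64, 64, 385]);


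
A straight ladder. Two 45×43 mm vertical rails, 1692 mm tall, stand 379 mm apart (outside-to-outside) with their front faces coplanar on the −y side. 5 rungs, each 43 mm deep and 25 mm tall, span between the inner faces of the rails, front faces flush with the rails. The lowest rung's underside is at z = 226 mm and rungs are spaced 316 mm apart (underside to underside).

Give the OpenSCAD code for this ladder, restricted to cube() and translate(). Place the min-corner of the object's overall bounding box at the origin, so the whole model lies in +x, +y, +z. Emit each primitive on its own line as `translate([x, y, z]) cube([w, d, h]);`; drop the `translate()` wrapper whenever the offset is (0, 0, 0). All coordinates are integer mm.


cube([45, 43, 1692]);
translate([334, 0, 0]) cube([45, 43, 1692]);
translate([45, 0, 226]) cube([289, 43, 25]);
translate([45, 0, 542]) cube([289, 43, 25]);
translate([45, 0, 858]) cube([289, 43, 25]);
translate([45, 0, 1174]) cube([289, 43, 25]);
translate([45, 0, 1490]) cube([289, 43, 25]);


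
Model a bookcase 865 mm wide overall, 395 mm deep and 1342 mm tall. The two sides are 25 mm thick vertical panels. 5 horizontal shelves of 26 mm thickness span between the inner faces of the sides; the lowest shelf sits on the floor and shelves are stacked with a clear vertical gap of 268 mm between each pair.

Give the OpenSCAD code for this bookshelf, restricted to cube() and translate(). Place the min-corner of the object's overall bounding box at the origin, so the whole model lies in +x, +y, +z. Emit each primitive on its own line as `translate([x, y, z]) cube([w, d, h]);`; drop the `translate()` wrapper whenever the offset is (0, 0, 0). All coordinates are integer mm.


cube([25, 395, 1342]);
translate([840, 0, 0]) cube([25, 395, 1342]);
translate([25, 0, 0]) cube([815, 395, 26]);
translate([25, 0, 294]) cube([815, 395, 26]);
translate([25, 0, 588]) cube([815, 395, 26]);
translate([25, 0, 882]) cube([815, 395, 26]);
translate([25, 0, 1176]) cube([815, 395, 26]);


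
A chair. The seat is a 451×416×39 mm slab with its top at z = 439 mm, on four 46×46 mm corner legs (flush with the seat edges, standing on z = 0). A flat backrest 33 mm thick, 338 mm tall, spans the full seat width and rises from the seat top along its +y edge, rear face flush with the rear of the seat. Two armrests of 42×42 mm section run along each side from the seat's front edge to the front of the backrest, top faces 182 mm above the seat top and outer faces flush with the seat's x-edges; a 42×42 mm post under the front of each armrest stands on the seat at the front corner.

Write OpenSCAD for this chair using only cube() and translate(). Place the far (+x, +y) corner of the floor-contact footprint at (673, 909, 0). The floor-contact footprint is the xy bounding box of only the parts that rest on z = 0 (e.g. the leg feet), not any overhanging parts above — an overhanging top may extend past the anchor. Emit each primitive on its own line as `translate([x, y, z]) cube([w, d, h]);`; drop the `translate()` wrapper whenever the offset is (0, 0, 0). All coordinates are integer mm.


translate([222, 493, 400]) cube([451, 416, 39]);
translate([222, 493, 0]) cube([46, 46, 400]);
translate([627, 493, 0]) cube([46, 46, 400]);
translate([222, 863, 0]) cube([46, 46, 400]);
translate([627, 863, 0]) cube([46, 46, 400]);
translate([222, 876, 439]) cube([451, 33, 338]);
translate([222, 493, 579]) cube([42, 383, 42]);
translate([631, 493, 579]) cube([42, 383, 42]);
translate([222, 493, 439]) cube([42, 42, 140]);
translate([631, 493, 439]) cube([42, 42, 140]);
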